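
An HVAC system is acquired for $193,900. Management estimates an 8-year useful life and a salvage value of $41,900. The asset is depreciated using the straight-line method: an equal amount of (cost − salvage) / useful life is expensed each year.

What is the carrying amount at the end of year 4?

Depreciable base = $193,900 − $41,900 = $152,000.
Annual expense = $152,000 / 8 = $19,000.
End of year 1: book value $174,900.
End of year 2: book value $155,900.
End of year 3: book value $136,900.
End of year 4: book value $117,900.

$117,900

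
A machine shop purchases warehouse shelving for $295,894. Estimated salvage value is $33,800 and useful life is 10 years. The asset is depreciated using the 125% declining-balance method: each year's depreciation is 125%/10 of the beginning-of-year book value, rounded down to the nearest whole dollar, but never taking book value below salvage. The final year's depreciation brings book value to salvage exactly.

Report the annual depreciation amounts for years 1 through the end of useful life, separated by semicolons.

$36,986; $32,363; $28,318; $24,778; $21,681; $18,971; $16,599; $14,524; $12,709; $55,165

Depreciable base = $295,894 − $33,800 = $262,094.
Year 1: ⌊$295,894 × 125%/10⌋ = $36,986. Book value $258,908.
Year 2: ⌊$258,908 × 125%/10⌋ = $32,363. Book value $226,545.
Year 3: ⌊$226,545 × 125%/10⌋ = $28,318. Book value $198,227.
Year 4: ⌊$198,227 × 125%/10⌋ = $24,778. Book value $173,449.
Year 5: ⌊$173,449 × 125%/10⌋ = $21,681. Book value $151,768.
Year 6: ⌊$151,768 × 125%/10⌋ = $18,971. Book value $132,797.
Year 7: ⌊$132,797 × 125%/10⌋ = $16,599. Book value $116,198.
Year 8: ⌊$116,198 × 125%/10⌋ = $14,524. Book value $101,674.
Year 9: ⌊$101,674 × 125%/10⌋ = $12,709. Book value $88,965.
Year 10 (final): $88,965 − $33,800 = $55,165. Book value $33,800.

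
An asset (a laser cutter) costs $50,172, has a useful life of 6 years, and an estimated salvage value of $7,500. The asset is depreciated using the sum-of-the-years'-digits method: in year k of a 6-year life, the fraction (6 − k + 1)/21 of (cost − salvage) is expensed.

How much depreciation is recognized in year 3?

$8,128

Depreciable base = $50,172 − $7,500 = $42,672.
Sum of the years' digits = 6+5+4+3+2+1 = 21.
Year 1: $42,672 × 6/21 = $12,192. Book value $37,980.
Year 2: $42,672 × 5/21 = $10,160. Book value $27,820.
Year 3: $42,672 × 4/21 = $8,128. Book value $19,692.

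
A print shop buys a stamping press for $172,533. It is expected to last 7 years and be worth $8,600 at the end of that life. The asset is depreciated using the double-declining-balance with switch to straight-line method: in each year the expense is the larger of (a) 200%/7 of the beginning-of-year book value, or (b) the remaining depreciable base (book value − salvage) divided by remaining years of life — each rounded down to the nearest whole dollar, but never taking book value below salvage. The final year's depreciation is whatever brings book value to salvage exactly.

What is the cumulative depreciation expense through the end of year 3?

Depreciable base = $172,533 − $8,600 = $163,933.
Year 1: DB = ⌊$172,533 × 200%/7⌋ = $49,295; SL = ⌊$163,933/7⌋ = $23,419 → take DB $49,295. Book value $123,238.
Year 2: DB = ⌊$123,238 × 200%/7⌋ = $35,210; SL = ⌊$114,638/6⌋ = $19,106 → take DB $35,210. Book value $88,028.
Year 3: DB = ⌊$88,028 × 200%/7⌋ = $25,150; SL = ⌊$79,428/5⌋ = $15,885 → take DB $25,150. Book value $62,878.
Accumulated through year 3 = $172,533 − $62,878 = $109,655.

$109,655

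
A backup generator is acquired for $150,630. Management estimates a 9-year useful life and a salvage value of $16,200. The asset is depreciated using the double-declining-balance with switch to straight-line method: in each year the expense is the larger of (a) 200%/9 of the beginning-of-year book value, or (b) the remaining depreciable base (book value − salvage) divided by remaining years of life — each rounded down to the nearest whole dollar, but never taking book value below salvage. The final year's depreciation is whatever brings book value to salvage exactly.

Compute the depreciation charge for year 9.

Depreciable base = $150,630 − $16,200 = $134,430.
Year 1: DB = ⌊$150,630 × 200%/9⌋ = $33,473; SL = ⌊$134,430/9⌋ = $14,936 → take DB $33,473. Book value $117,157.
Year 2: DB = ⌊$117,157 × 200%/9⌋ = $26,034; SL = ⌊$100,957/8⌋ = $12,619 → take DB $26,034. Book value $91,123.
Year 3: DB = ⌊$91,123 × 200%/9⌋ = $20,249; SL = ⌊$74,923/7⌋ = $10,703 → take DB $20,249. Book value $70,874.
Year 4: DB = ⌊$70,874 × 200%/9⌋ = $15,749; SL = ⌊$54,674/6⌋ = $9,112 → take DB $15,749. Book value $55,125.
Year 5: DB = ⌊$55,125 × 200%/9⌋ = $12,250; SL = ⌊$38,925/5⌋ = $7,785 → take DB $12,250. Book value $42,875.
Year 6: DB = ⌊$42,875 × 200%/9⌋ = $9,527; SL = ⌊$26,675/4⌋ = $6,668 → take DB $9,527. Book value $33,348.
Year 7: DB = ⌊$33,348 × 200%/9⌋ = $7,410; SL = ⌊$17,148/3⌋ = $5,716 → take DB $7,410. Book value $25,938.
Year 8: DB = ⌊$25,938 × 200%/9⌋ = $5,764; SL = ⌊$9,738/2⌋ = $4,869 → take DB $5,764. Book value $20,174.
Year 9 (final): $20,174 − $16,200 = $3,974. Book value $16,200.

$3,974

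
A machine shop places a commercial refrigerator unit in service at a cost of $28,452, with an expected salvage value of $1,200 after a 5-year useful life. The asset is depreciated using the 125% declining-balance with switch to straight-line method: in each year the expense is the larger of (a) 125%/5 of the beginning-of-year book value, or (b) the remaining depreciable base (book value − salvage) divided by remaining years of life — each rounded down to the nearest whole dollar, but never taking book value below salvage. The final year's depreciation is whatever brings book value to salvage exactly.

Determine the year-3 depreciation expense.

$4,935

Depreciable base = $28,452 − $1,200 = $27,252.
Year 1: DB = ⌊$28,452 × 125%/5⌋ = $7,113; SL = ⌊$27,252/5⌋ = $5,450 → take DB $7,113. Book value $21,339.
Year 2: DB = ⌊$21,339 × 125%/5⌋ = $5,334; SL = ⌊$20,139/4⌋ = $5,034 → take DB $5,334. Book value $16,005.
Year 3: DB = ⌊$16,005 × 125%/5⌋ = $4,001; SL = ⌊$14,805/3⌋ = $4,935 → take SL $4,935. Book value $11,070.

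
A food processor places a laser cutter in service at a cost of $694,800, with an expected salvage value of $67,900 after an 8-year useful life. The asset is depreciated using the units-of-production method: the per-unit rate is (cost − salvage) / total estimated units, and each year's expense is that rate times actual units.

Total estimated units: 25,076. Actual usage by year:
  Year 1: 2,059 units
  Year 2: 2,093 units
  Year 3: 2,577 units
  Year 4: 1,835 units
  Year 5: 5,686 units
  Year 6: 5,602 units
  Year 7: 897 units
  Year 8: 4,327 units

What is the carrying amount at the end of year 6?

Depreciable base = $694,800 − $67,900 = $626,900.
Rate = $626,900 / 25,076 units = $25 per unit.
Year 1: 2,059 × $25 = $51,475. Book value $643,325.
Year 2: 2,093 × $25 = $52,325. Book value $591,000.
Year 3: 2,577 × $25 = $64,425. Book value $526,575.
Year 4: 1,835 × $25 = $45,875. Book value $480,700.
Year 5: 5,686 × $25 = $142,150. Book value $338,550.
Year 6: 5,602 × $25 = $140,050. Book value $198,500.

$198,500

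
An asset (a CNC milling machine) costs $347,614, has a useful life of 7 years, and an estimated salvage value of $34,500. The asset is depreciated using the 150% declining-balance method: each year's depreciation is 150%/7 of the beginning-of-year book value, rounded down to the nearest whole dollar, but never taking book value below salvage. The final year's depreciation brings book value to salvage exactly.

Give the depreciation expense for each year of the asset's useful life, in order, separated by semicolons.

$74,488; $58,527; $45,985; $36,131; $28,389; $22,305; $47,289

Depreciable base = $347,614 − $34,500 = $313,114.
Year 1: ⌊$347,614 × 150%/7⌋ = $74,488. Book value $273,126.
Year 2: ⌊$273,126 × 150%/7⌋ = $58,527. Book value $214,599.
Year 3: ⌊$214,599 × 150%/7⌋ = $45,985. Book value $168,614.
Year 4: ⌊$168,614 × 150%/7⌋ = $36,131. Book value $132,483.
Year 5: ⌊$132,483 × 150%/7⌋ = $28,389. Book value $104,094.
Year 6: ⌊$104,094 × 150%/7⌋ = $22,305. Book value $81,789.
Year 7 (final): $81,789 − $34,500 = $47,289. Book value $34,500.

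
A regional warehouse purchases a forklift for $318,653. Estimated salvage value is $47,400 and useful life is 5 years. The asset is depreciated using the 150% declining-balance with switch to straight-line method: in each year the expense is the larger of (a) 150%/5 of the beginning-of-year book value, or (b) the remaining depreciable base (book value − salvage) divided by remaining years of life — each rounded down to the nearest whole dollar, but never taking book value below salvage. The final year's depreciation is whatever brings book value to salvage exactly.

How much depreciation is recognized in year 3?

$46,842

Depreciable base = $318,653 − $47,400 = $271,253.
Year 1: DB = ⌊$318,653 × 150%/5⌋ = $95,595; SL = ⌊$271,253/5⌋ = $54,250 → take DB $95,595. Book value $223,058.
Year 2: DB = ⌊$223,058 × 150%/5⌋ = $66,917; SL = ⌊$175,658/4⌋ = $43,914 → take DB $66,917. Book value $156,141.
Year 3: DB = ⌊$156,141 × 150%/5⌋ = $46,842; SL = ⌊$108,741/3⌋ = $36,247 → take DB $46,842. Book value $109,299.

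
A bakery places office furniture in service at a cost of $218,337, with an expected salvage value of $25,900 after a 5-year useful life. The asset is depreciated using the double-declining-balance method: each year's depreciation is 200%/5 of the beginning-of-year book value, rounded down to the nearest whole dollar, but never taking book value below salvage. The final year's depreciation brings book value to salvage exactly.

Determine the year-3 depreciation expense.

Depreciable base = $218,337 − $25,900 = $192,437.
Year 1: ⌊$218,337 × 200%/5⌋ = $87,334. Book value $131,003.
Year 2: ⌊$131,003 × 200%/5⌋ = $52,401. Book value $78,602.
Year 3: ⌊$78,602 × 200%/5⌋ = $31,440. Book value $47,162.

$31,440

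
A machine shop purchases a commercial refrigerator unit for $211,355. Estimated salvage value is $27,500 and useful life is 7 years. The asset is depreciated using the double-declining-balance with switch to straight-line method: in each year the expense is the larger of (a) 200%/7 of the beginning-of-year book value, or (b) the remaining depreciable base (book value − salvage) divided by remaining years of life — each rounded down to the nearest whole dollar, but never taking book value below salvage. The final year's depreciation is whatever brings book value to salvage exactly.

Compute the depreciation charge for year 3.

Depreciable base = $211,355 − $27,500 = $183,855.
Year 1: DB = ⌊$211,355 × 200%/7⌋ = $60,387; SL = ⌊$183,855/7⌋ = $26,265 → take DB $60,387. Book value $150,968.
Year 2: DB = ⌊$150,968 × 200%/7⌋ = $43,133; SL = ⌊$123,468/6⌋ = $20,578 → take DB $43,133. Book value $107,835.
Year 3: DB = ⌊$107,835 × 200%/7⌋ = $30,810; SL = ⌊$80,335/5⌋ = $16,067 → take DB $30,810. Book value $77,025.

$30,810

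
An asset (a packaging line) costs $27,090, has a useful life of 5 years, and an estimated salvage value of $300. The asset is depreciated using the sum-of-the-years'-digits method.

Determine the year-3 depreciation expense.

$5,358

Depreciable base = $27,090 − $300 = $26,790.
Sum of the years' digits = 5+4+3+2+1 = 15.
Year 1: $26,790 × 5/15 = $8,930. Book value $18,160.
Year 2: $26,790 × 4/15 = $7,144. Book value $11,016.
Year 3: $26,790 × 3/15 = $5,358. Book value $5,658.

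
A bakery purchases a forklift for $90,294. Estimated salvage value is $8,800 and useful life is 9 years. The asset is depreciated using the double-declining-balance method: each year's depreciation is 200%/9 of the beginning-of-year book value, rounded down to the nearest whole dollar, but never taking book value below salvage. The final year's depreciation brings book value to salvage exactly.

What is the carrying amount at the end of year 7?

Depreciable base = $90,294 − $8,800 = $81,494.
Year 1: ⌊$90,294 × 200%/9⌋ = $20,065. Book value $70,229.
Year 2: ⌊$70,229 × 200%/9⌋ = $15,606. Book value $54,623.
Year 3: ⌊$54,623 × 200%/9⌋ = $12,138. Book value $42,485.
Year 4: ⌊$42,485 × 200%/9⌋ = $9,441. Book value $33,044.
Year 5: ⌊$33,044 × 200%/9⌋ = $7,343. Book value $25,701.
Year 6: ⌊$25,701 × 200%/9⌋ = $5,711. Book value $19,990.
Year 7: ⌊$19,990 × 200%/9⌋ = $4,442. Book value $15,548.

$15,548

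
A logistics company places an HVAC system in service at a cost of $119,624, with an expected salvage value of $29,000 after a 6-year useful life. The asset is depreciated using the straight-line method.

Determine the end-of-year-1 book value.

$104,520

Depreciable base = $119,624 − $29,000 = $90,624.
Annual expense = $90,624 / 6 = $15,104.
End of year 1: book value $104,520.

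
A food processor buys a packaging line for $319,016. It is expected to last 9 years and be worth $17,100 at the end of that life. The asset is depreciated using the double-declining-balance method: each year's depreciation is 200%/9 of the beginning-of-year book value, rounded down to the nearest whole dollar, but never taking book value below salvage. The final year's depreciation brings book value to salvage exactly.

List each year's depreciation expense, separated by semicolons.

$70,892; $55,138; $42,885; $33,355; $25,943; $20,178; $15,694; $12,206; $25,625

Depreciable base = $319,016 − $17,100 = $301,916.
Year 1: ⌊$319,016 × 200%/9⌋ = $70,892. Book value $248,124.
Year 2: ⌊$248,124 × 200%/9⌋ = $55,138. Book value $192,986.
Year 3: ⌊$192,986 × 200%/9⌋ = $42,885. Book value $150,101.
Year 4: ⌊$150,101 × 200%/9⌋ = $33,355. Book value $116,746.
Year 5: ⌊$116,746 × 200%/9⌋ = $25,943. Book value $90,803.
Year 6: ⌊$90,803 × 200%/9⌋ = $20,178. Book value $70,625.
Year 7: ⌊$70,625 × 200%/9⌋ = $15,694. Book value $54,931.
Year 8: ⌊$54,931 × 200%/9⌋ = $12,206. Book value $42,725.
Year 9 (final): $42,725 − $17,100 = $25,625. Book value $17,100.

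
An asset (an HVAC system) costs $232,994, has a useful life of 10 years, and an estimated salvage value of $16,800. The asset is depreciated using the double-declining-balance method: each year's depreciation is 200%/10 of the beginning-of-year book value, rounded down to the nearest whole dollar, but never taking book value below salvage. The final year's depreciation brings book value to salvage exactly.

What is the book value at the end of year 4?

$95,436

Depreciable base = $232,994 − $16,800 = $216,194.
Year 1: ⌊$232,994 × 200%/10⌋ = $46,598. Book value $186,396.
Year 2: ⌊$186,396 × 200%/10⌋ = $37,279. Book value $149,117.
Year 3: ⌊$149,117 × 200%/10⌋ = $29,823. Book value $119,294.
Year 4: ⌊$119,294 × 200%/10⌋ = $23,858. Book value $95,436.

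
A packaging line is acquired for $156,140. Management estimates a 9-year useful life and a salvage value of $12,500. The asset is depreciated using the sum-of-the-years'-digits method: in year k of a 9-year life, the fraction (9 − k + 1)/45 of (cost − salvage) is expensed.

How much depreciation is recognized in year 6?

Depreciable base = $156,140 − $12,500 = $143,640.
Sum of the years' digits = 9+8+7+6+5+4+3+2+1 = 45.
Year 1: $143,640 × 9/45 = $28,728. Book value $127,412.
Year 2: $143,640 × 8/45 = $25,536. Book value $101,876.
Year 3: $143,640 × 7/45 = $22,344. Book value $79,532.
Year 4: $143,640 × 6/45 = $19,152. Book value $60,380.
Year 5: $143,640 × 5/45 = $15,960. Book value $44,420.
Year 6: $143,640 × 4/45 = $12,768. Book value $31,652.

$12,768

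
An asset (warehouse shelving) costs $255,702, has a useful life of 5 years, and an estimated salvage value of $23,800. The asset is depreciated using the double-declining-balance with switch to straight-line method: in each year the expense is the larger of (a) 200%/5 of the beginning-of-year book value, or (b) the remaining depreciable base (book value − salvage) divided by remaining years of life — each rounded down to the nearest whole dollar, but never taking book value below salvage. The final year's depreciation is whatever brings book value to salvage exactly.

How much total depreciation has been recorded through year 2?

$163,648

Depreciable base = $255,702 − $23,800 = $231,902.
Year 1: DB = ⌊$255,702 × 200%/5⌋ = $102,280; SL = ⌊$231,902/5⌋ = $46,380 → take DB $102,280. Book value $153,422.
Year 2: DB = ⌊$153,422 × 200%/5⌋ = $61,368; SL = ⌊$129,622/4⌋ = $32,405 → take DB $61,368. Book value $92,054.
Accumulated through year 2 = $255,702 − $92,054 = $163,648.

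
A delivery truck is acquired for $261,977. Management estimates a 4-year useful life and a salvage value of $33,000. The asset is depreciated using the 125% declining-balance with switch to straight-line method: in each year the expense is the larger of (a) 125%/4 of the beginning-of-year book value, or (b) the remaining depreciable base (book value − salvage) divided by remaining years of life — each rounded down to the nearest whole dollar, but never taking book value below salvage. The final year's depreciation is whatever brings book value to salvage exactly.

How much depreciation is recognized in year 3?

$45,413

Depreciable base = $261,977 − $33,000 = $228,977.
Year 1: DB = ⌊$261,977 × 125%/4⌋ = $81,867; SL = ⌊$228,977/4⌋ = $57,244 → take DB $81,867. Book value $180,110.
Year 2: DB = ⌊$180,110 × 125%/4⌋ = $56,284; SL = ⌊$147,110/3⌋ = $49,036 → take DB $56,284. Book value $123,826.
Year 3: DB = ⌊$123,826 × 125%/4⌋ = $38,695; SL = ⌊$90,826/2⌋ = $45,413 → take SL $45,413. Book value $78,413.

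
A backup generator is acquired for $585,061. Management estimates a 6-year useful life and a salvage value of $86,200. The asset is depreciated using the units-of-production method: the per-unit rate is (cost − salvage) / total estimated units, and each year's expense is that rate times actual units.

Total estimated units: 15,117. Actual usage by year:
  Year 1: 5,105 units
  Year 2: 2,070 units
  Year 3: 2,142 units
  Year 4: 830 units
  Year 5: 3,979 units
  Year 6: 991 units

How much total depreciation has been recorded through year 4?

Depreciable base = $585,061 − $86,200 = $498,861.
Rate = $498,861 / 15,117 units = $33 per unit.
Year 1: 5,105 × $33 = $168,465. Book value $416,596.
Year 2: 2,070 × $33 = $68,310. Book value $348,286.
Year 3: 2,142 × $33 = $70,686. Book value $277,600.
Year 4: 830 × $33 = $27,390. Book value $250,210.
Accumulated through year 4 = $585,061 − $250,210 = $334,851.

$334,851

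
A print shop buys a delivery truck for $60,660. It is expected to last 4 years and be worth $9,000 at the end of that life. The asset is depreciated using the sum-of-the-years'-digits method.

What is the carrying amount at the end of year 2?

$24,498

Depreciable base = $60,660 − $9,000 = $51,660.
Sum of the years' digits = 4+3+2+1 = 10.
Year 1: $51,660 × 4/10 = $20,664. Book value $39,996.
Year 2: $51,660 × 3/10 = $15,498. Book value $24,498.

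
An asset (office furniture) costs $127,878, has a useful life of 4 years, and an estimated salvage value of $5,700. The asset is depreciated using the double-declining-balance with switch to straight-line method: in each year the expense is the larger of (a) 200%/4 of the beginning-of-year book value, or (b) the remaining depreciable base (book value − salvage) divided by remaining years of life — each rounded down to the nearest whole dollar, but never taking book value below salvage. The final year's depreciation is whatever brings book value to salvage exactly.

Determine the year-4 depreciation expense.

$10,285

Depreciable base = $127,878 − $5,700 = $122,178.
Year 1: DB = ⌊$127,878 × 200%/4⌋ = $63,939; SL = ⌊$122,178/4⌋ = $30,544 → take DB $63,939. Book value $63,939.
Year 2: DB = ⌊$63,939 × 200%/4⌋ = $31,969; SL = ⌊$58,239/3⌋ = $19,413 → take DB $31,969. Book value $31,970.
Year 3: DB = ⌊$31,970 × 200%/4⌋ = $15,985; SL = ⌊$26,270/2⌋ = $13,135 → take DB $15,985. Book value $15,985.
Year 4 (final): $15,985 − $5,700 = $10,285. Book value $5,700.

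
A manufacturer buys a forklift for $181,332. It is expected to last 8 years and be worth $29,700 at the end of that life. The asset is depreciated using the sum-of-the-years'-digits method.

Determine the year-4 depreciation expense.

$21,060

Depreciable base = $181,332 − $29,700 = $151,632.
Sum of the years' digits = 8+7+6+5+4+3+2+1 = 36.
Year 1: $151,632 × 8/36 = $33,696. Book value $147,636.
Year 2: $151,632 × 7/36 = $29,484. Book value $118,152.
Year 3: $151,632 × 6/36 = $25,272. Book value $92,880.
Year 4: $151,632 × 5/36 = $21,060. Book value $71,820.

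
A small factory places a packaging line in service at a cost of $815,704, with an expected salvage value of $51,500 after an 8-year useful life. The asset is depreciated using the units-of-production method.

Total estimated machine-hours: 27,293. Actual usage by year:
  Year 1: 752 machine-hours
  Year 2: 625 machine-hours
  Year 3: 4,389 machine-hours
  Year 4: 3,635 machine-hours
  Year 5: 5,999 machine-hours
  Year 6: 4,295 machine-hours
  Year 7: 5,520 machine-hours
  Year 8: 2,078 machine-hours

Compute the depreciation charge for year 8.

Depreciable base = $815,704 − $51,500 = $764,204.
Rate = $764,204 / 27,293 machine-hours = $28 per machine-hour.
Year 1: 752 × $28 = $21,056. Book value $794,648.
Year 2: 625 × $28 = $17,500. Book value $777,148.
Year 3: 4,389 × $28 = $122,892. Book value $654,256.
Year 4: 3,635 × $28 = $101,780. Book value $552,476.
Year 5: 5,999 × $28 = $167,972. Book value $384,504.
Year 6: 4,295 × $28 = $120,260. Book value $264,244.
Year 7: 5,520 × $28 = $154,560. Book value $109,684.
Year 8: 2,078 × $28 = $58,184. Book value $51,500.

$58,184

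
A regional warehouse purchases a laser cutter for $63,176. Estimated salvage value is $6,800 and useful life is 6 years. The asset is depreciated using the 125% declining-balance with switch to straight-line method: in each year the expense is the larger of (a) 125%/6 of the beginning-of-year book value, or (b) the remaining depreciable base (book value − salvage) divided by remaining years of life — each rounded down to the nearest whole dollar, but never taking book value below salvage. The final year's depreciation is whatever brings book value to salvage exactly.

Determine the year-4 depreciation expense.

$8,182

Depreciable base = $63,176 − $6,800 = $56,376.
Year 1: DB = ⌊$63,176 × 125%/6⌋ = $13,161; SL = ⌊$56,376/6⌋ = $9,396 → take DB $13,161. Book value $50,015.
Year 2: DB = ⌊$50,015 × 125%/6⌋ = $10,419; SL = ⌊$43,215/5⌋ = $8,643 → take DB $10,419. Book value $39,596.
Year 3: DB = ⌊$39,596 × 125%/6⌋ = $8,249; SL = ⌊$32,796/4⌋ = $8,199 → take DB $8,249. Book value $31,347.
Year 4: DB = ⌊$31,347 × 125%/6⌋ = $6,530; SL = ⌊$24,547/3⌋ = $8,182 → take SL $8,182. Book value $23,165.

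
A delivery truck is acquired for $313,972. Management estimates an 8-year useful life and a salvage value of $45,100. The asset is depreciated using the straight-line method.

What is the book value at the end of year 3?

Depreciable base = $313,972 − $45,100 = $268,872.
Annual expense = $268,872 / 8 = $33,609.
End of year 1: book value $280,363.
End of year 2: book value $246,754.
End of year 3: book value $213,145.

$213,145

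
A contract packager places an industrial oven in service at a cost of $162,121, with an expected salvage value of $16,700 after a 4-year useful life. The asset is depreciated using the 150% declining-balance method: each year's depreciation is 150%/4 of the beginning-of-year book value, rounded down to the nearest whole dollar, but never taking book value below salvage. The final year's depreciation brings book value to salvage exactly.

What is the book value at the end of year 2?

Depreciable base = $162,121 − $16,700 = $145,421.
Year 1: ⌊$162,121 × 150%/4⌋ = $60,795. Book value $101,326.
Year 2: ⌊$101,326 × 150%/4⌋ = $37,997. Book value $63,329.

$63,329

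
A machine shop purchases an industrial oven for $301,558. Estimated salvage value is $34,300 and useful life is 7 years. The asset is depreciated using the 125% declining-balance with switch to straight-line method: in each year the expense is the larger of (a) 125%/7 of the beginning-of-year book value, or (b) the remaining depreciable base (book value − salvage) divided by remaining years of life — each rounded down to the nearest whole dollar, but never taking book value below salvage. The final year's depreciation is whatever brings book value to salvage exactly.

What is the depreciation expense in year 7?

$33,211

Depreciable base = $301,558 − $34,300 = $267,258.
Year 1: DB = ⌊$301,558 × 125%/7⌋ = $53,849; SL = ⌊$267,258/7⌋ = $38,179 → take DB $53,849. Book value $247,709.
Year 2: DB = ⌊$247,709 × 125%/7⌋ = $44,233; SL = ⌊$213,409/6⌋ = $35,568 → take DB $44,233. Book value $203,476.
Year 3: DB = ⌊$203,476 × 125%/7⌋ = $36,335; SL = ⌊$169,176/5⌋ = $33,835 → take DB $36,335. Book value $167,141.
Year 4: DB = ⌊$167,141 × 125%/7⌋ = $29,846; SL = ⌊$132,841/4⌋ = $33,210 → take SL $33,210. Book value $133,931.
Year 5: DB = ⌊$133,931 × 125%/7⌋ = $23,916; SL = ⌊$99,631/3⌋ = $33,210 → take SL $33,210. Book value $100,721.
Year 6: DB = ⌊$100,721 × 125%/7⌋ = $17,985; SL = ⌊$66,421/2⌋ = $33,210 → take SL $33,210. Book value $67,511.
Year 7 (final): $67,511 − $34,300 = $33,211. Book value $34,300.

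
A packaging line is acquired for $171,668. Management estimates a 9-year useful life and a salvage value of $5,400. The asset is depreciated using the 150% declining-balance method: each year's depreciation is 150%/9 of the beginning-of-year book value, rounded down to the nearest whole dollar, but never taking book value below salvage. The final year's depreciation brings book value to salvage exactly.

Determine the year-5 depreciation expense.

Depreciable base = $171,668 − $5,400 = $166,268.
Year 1: ⌊$171,668 × 150%/9⌋ = $28,611. Book value $143,057.
Year 2: ⌊$143,057 × 150%/9⌋ = $23,842. Book value $119,215.
Year 3: ⌊$119,215 × 150%/9⌋ = $19,869. Book value $99,346.
Year 4: ⌊$99,346 × 150%/9⌋ = $16,557. Book value $82,789.
Year 5: ⌊$82,789 × 150%/9⌋ = $13,798. Book value $68,991.

$13,798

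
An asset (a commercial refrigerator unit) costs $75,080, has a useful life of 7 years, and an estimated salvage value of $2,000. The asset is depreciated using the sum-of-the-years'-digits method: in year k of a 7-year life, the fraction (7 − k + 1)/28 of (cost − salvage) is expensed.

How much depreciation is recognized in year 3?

$13,050

Depreciable base = $75,080 − $2,000 = $73,080.
Sum of the years' digits = 7+6+5+4+3+2+1 = 28.
Year 1: $73,080 × 7/28 = $18,270. Book value $56,810.
Year 2: $73,080 × 6/28 = $15,660. Book value $41,150.
Year 3: $73,080 × 5/28 = $13,050. Book value $28,100.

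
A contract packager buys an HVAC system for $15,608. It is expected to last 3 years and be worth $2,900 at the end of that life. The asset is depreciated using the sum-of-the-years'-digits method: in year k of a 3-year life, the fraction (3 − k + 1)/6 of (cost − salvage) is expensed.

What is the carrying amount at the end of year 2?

$5,018

Depreciable base = $15,608 − $2,900 = $12,708.
Sum of the years' digits = 3+2+1 = 6.
Year 1: $12,708 × 3/6 = $6,354. Book value $9,254.
Year 2: $12,708 × 2/6 = $4,236. Book value $5,018.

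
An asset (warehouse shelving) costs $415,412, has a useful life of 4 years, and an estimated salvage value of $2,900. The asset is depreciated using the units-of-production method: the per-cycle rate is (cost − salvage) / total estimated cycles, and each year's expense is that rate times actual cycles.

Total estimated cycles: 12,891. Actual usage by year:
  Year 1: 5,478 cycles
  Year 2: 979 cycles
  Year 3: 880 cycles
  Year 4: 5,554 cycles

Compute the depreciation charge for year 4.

$177,728

Depreciable base = $415,412 − $2,900 = $412,512.
Rate = $412,512 / 12,891 cycles = $32 per cycle.
Year 1: 5,478 × $32 = $175,296. Book value $240,116.
Year 2: 979 × $32 = $31,328. Book value $208,788.
Year 3: 880 × $32 = $28,160. Book value $180,628.
Year 4: 5,554 × $32 = $177,728. Book value $2,900.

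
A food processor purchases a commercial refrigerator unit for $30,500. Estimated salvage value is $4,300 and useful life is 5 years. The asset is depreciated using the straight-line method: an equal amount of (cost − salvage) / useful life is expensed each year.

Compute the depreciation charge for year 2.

Depreciable base = $30,500 − $4,300 = $26,200.
Annual expense = $26,200 / 5 = $5,240.

$5,240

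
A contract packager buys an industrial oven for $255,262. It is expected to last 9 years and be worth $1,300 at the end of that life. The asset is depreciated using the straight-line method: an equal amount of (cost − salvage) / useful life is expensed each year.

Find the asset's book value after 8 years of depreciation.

Depreciable base = $255,262 − $1,300 = $253,962.
Annual expense = $253,962 / 9 = $28,218.
End of year 1: book value $227,044.
End of year 2: book value $198,826.
End of year 3: book value $170,608.
End of year 4: book value $142,390.
End of year 5: book value $114,172.
End of year 6: book value $85,954.
End of year 7: book value $57,736.
End of year 8: book value $29,518.

$29,518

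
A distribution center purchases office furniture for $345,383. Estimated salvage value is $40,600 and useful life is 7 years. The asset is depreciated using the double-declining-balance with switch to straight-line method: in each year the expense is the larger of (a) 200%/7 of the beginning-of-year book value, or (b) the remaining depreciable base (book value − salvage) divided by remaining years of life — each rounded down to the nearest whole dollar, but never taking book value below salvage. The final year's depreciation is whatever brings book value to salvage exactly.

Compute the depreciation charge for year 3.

$50,347

Depreciable base = $345,383 − $40,600 = $304,783.
Year 1: DB = ⌊$345,383 × 200%/7⌋ = $98,680; SL = ⌊$304,783/7⌋ = $43,540 → take DB $98,680. Book value $246,703.
Year 2: DB = ⌊$246,703 × 200%/7⌋ = $70,486; SL = ⌊$206,103/6⌋ = $34,350 → take DB $70,486. Book value $176,217.
Year 3: DB = ⌊$176,217 × 200%/7⌋ = $50,347; SL = ⌊$135,617/5⌋ = $27,123 → take DB $50,347. Book value $125,870.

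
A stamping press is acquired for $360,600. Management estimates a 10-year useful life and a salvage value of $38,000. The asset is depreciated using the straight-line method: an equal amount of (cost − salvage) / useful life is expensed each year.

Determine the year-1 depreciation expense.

$32,260

Depreciable base = $360,600 − $38,000 = $322,600.
Annual expense = $322,600 / 10 = $32,260.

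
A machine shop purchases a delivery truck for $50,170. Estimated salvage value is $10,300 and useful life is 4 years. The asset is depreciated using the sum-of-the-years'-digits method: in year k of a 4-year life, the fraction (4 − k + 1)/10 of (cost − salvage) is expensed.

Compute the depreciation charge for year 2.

$11,961

Depreciable base = $50,170 − $10,300 = $39,870.
Sum of the years' digits = 4+3+2+1 = 10.
Year 1: $39,870 × 4/10 = $15,948. Book value $34,222.
Year 2: $39,870 × 3/10 = $11,961. Book value $22,261.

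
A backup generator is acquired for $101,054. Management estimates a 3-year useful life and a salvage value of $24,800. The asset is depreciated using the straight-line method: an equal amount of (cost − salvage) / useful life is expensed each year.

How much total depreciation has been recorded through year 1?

$25,418

Depreciable base = $101,054 − $24,800 = $76,254.
Annual expense = $76,254 / 3 = $25,418.
End of year 1: book value $75,636.
Accumulated through year 1 = $101,054 − $75,636 = $25,418.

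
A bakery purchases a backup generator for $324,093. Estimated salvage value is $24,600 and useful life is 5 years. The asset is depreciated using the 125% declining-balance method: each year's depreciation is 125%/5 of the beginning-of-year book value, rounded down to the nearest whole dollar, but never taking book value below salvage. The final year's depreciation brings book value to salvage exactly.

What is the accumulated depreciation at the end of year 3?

Depreciable base = $324,093 − $24,600 = $299,493.
Year 1: ⌊$324,093 × 125%/5⌋ = $81,023. Book value $243,070.
Year 2: ⌊$243,070 × 125%/5⌋ = $60,767. Book value $182,303.
Year 3: ⌊$182,303 × 125%/5⌋ = $45,575. Book value $136,728.
Accumulated through year 3 = $324,093 − $136,728 = $187,365.

$187,365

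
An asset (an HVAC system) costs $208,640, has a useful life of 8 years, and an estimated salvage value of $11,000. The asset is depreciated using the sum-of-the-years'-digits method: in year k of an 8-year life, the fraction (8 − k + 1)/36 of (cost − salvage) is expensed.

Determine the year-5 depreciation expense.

$21,960

Depreciable base = $208,640 − $11,000 = $197,640.
Sum of the years' digits = 8+7+6+5+4+3+2+1 = 36.
Year 1: $197,640 × 8/36 = $43,920. Book value $164,720.
Year 2: $197,640 × 7/36 = $38,430. Book value $126,290.
Year 3: $197,640 × 6/36 = $32,940. Book value $93,350.
Year 4: $197,640 × 5/36 = $27,450. Book value $65,900.
Year 5: $197,640 × 4/36 = $21,960. Book value $43,940.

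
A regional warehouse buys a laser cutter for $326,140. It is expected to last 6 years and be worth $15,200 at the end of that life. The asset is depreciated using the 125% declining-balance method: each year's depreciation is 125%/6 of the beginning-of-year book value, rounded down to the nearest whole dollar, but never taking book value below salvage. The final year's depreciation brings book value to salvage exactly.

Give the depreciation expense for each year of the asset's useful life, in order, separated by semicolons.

$67,945; $53,790; $42,584; $33,712; $26,689; $86,220

Depreciable base = $326,140 − $15,200 = $310,940.
Year 1: ⌊$326,140 × 125%/6⌋ = $67,945. Book value $258,195.
Year 2: ⌊$258,195 × 125%/6⌋ = $53,790. Book value $204,405.
Year 3: ⌊$204,405 × 125%/6⌋ = $42,584. Book value $161,821.
Year 4: ⌊$161,821 × 125%/6⌋ = $33,712. Book value $128,109.
Year 5: ⌊$128,109 × 125%/6⌋ = $26,689. Book value $101,420.
Year 6 (final): $101,420 − $15,200 = $86,220. Book value $15,200.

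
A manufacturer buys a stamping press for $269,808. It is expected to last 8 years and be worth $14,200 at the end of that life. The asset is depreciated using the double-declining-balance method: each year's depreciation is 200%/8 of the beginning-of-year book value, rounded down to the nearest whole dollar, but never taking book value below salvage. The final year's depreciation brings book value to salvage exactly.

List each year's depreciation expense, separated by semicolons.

$67,452; $50,589; $37,941; $28,456; $21,342; $16,007; $12,005; $21,816

Depreciable base = $269,808 − $14,200 = $255,608.
Year 1: ⌊$269,808 × 200%/8⌋ = $67,452. Book value $202,356.
Year 2: ⌊$202,356 × 200%/8⌋ = $50,589. Book value $151,767.
Year 3: ⌊$151,767 × 200%/8⌋ = $37,941. Book value $113,826.
Year 4: ⌊$113,826 × 200%/8⌋ = $28,456. Book value $85,370.
Year 5: ⌊$85,370 × 200%/8⌋ = $21,342. Book value $64,028.
Year 6: ⌊$64,028 × 200%/8⌋ = $16,007. Book value $48,021.
Year 7: ⌊$48,021 × 200%/8⌋ = $12,005. Book value $36,016.
Year 8 (final): $36,016 − $14,200 = $21,816. Book value $14,200.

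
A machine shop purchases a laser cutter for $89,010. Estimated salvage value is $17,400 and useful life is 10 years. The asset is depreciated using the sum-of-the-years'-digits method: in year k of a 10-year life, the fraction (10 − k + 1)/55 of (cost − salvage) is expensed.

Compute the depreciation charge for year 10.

$1,302

Depreciable base = $89,010 − $17,400 = $71,610.
Sum of the years' digits = 10+9+8+7+6+5+4+3+2+1 = 55.
Year 1: $71,610 × 10/55 = $13,020. Book value $75,990.
Year 2: $71,610 × 9/55 = $11,718. Book value $64,272.
Year 3: $71,610 × 8/55 = $10,416. Book value $53,856.
Year 4: $71,610 × 7/55 = $9,114. Book value $44,742.
Year 5: $71,610 × 6/55 = $7,812. Book value $36,930.
Year 6: $71,610 × 5/55 = $6,510. Book value $30,420.
Year 7: $71,610 × 4/55 = $5,208. Book value $25,212.
Year 8: $71,610 × 3/55 = $3,906. Book value $21,306.
Year 9: $71,610 × 2/55 = $2,604. Book value $18,702.
Year 10: $71,610 × 1/55 = $1,302. Book value $17,400.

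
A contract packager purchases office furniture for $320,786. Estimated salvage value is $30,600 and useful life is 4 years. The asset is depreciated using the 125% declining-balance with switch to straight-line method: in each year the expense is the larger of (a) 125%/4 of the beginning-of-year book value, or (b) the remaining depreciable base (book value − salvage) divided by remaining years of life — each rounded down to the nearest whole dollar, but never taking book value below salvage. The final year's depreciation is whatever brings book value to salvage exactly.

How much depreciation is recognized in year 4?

$60,511

Depreciable base = $320,786 − $30,600 = $290,186.
Year 1: DB = ⌊$320,786 × 125%/4⌋ = $100,245; SL = ⌊$290,186/4⌋ = $72,546 → take DB $100,245. Book value $220,541.
Year 2: DB = ⌊$220,541 × 125%/4⌋ = $68,919; SL = ⌊$189,941/3⌋ = $63,313 → take DB $68,919. Book value $151,622.
Year 3: DB = ⌊$151,622 × 125%/4⌋ = $47,381; SL = ⌊$121,022/2⌋ = $60,511 → take SL $60,511. Book value $91,111.
Year 4 (final): $91,111 − $30,600 = $60,511. Book value $30,600.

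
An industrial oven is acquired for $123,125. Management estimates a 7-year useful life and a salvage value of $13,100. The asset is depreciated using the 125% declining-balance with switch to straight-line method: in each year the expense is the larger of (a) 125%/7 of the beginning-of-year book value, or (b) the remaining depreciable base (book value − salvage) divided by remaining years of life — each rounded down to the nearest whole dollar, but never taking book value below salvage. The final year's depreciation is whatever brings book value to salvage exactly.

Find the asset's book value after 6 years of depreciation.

$26,886

Depreciable base = $123,125 − $13,100 = $110,025.
Year 1: DB = ⌊$123,125 × 125%/7⌋ = $21,986; SL = ⌊$110,025/7⌋ = $15,717 → take DB $21,986. Book value $101,139.
Year 2: DB = ⌊$101,139 × 125%/7⌋ = $18,060; SL = ⌊$88,039/6⌋ = $14,673 → take DB $18,060. Book value $83,079.
Year 3: DB = ⌊$83,079 × 125%/7⌋ = $14,835; SL = ⌊$69,979/5⌋ = $13,995 → take DB $14,835. Book value $68,244.
Year 4: DB = ⌊$68,244 × 125%/7⌋ = $12,186; SL = ⌊$55,144/4⌋ = $13,786 → take SL $13,786. Book value $54,458.
Year 5: DB = ⌊$54,458 × 125%/7⌋ = $9,724; SL = ⌊$41,358/3⌋ = $13,786 → take SL $13,786. Book value $40,672.
Year 6: DB = ⌊$40,672 × 125%/7⌋ = $7,262; SL = ⌊$27,572/2⌋ = $13,786 → take SL $13,786. Book value $26,886.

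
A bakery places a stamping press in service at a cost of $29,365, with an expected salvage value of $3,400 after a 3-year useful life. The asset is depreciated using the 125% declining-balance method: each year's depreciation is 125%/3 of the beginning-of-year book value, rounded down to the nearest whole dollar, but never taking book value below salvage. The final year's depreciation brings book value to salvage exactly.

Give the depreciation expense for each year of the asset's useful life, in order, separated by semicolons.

$12,235; $7,137; $6,593

Depreciable base = $29,365 − $3,400 = $25,965.
Year 1: ⌊$29,365 × 125%/3⌋ = $12,235. Book value $17,130.
Year 2: ⌊$17,130 × 125%/3⌋ = $7,137. Book value $9,993.
Year 3 (final): $9,993 − $3,400 = $6,593. Book value $3,400.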